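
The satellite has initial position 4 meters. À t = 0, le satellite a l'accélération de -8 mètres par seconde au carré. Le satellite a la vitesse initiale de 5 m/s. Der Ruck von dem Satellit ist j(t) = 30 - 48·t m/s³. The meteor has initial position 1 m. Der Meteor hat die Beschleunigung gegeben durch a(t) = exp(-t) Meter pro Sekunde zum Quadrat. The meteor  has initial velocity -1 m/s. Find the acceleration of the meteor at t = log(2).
From the given acceleration equation a(t) = exp(-t), we substitute t = log(2) to get a = 1/2.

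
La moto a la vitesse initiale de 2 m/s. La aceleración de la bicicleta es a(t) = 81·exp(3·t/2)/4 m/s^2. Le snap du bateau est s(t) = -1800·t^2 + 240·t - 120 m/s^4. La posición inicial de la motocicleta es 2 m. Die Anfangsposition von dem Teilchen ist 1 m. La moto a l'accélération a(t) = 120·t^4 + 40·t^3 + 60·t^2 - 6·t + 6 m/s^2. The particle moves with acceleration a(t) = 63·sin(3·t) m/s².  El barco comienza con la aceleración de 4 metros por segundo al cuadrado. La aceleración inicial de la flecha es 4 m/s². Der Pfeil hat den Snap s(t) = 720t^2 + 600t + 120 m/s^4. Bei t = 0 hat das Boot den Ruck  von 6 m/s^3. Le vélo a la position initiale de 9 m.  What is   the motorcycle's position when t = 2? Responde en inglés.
We need to integrate our acceleration equation a(t) = 120·t^4 + 40·t^3 + 60·t^2 - 6·t + 6 2 times. The antiderivative of acceleration, with v(0) = 2, gives velocity: v(t) = 24·t^5 + 10·t^4 + 20·t^3 - 3·t^2 + 6·t + 2. Taking ∫v(t)dt and applying x(0) = 2, we find x(t) = 4·t^6 + 2·t^5 + 5·t^4 - t^3 + 3·t^2 + 2·t + 2. We have position x(t) = 4·t^6 + 2·t^5 + 5·t^4 - t^3 + 3·t^2 + 2·t + 2. Substituting t = 2: x(2) = 410.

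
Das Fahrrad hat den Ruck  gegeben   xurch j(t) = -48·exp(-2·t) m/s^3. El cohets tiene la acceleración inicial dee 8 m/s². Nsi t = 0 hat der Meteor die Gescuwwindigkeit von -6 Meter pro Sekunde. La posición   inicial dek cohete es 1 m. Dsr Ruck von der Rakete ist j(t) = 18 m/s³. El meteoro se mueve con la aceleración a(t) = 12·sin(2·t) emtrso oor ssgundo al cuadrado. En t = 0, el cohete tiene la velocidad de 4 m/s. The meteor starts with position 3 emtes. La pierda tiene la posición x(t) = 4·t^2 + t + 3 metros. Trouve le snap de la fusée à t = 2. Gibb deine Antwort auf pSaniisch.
Partiendo de la sacudida j(t) = 18, tomamos 1 derivada. La derivada de la sacudida da el snap: s(t) = 0. Tenemos el snap s(t) = 0. Sustituyendo t = 2: s(2) = 0.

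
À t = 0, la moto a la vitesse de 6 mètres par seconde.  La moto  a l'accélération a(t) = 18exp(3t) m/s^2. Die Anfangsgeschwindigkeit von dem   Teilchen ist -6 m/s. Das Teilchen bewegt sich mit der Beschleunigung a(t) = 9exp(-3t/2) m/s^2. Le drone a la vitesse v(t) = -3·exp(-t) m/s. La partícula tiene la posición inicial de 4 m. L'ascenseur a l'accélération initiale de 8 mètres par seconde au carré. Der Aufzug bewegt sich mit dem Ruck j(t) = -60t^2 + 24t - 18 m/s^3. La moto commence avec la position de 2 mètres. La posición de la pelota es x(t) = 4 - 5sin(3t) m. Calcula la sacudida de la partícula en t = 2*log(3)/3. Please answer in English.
Starting from acceleration a(t) = 9·exp(-3·t/2), we take 1 derivative. Taking d/dt of a(t), we find j(t) = -27·exp(-3·t/2)/2. We have jerk j(t) = -27·exp(-3·t/2)/2. Substituting t = 2*log(3)/3: j(2*log(3)/3) = -9/2.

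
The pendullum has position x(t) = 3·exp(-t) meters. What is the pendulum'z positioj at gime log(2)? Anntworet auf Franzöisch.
Nous avons la position x(t) = 3·exp(-t). En substituant t = log(2): x(log(2)) = 3/2.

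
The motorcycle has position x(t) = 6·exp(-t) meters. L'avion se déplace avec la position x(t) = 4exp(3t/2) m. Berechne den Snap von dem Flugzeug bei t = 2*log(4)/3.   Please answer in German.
Wir müssen unsere Gleichung für die Position x(t) = 4·exp(3·t/2) 4-mal ableiten. Durch Ableiten von der Position erhalten wir die Geschwindigkeit: v(t) = 6·exp(3·t/2). Die Ableitung von der Geschwindigkeit ergibt die Beschleunigung: a(t) = 9·exp(3·t/2). Durch Ableiten von der Beschleunigung erhalten wir den Ruck: j(t) = 27·exp(3·t/2)/2. Mit d/dt von j(t) finden wir s(t) = 81·exp(3·t/2)/4. Aus der Gleichung für den Snap s(t) = 81·exp(3·t/2)/4, setzen wir t = 2*log(4)/3 ein und erhalten s = 81.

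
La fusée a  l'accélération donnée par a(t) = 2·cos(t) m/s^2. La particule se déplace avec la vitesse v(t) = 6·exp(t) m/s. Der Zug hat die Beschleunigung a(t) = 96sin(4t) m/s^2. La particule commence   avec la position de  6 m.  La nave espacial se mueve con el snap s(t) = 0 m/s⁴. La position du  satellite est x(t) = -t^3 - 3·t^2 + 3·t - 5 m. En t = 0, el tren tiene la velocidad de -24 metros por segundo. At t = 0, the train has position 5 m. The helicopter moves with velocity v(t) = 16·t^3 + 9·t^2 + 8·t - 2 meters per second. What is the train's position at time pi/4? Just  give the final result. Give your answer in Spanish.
La posición en t = pi/4 es x = 5.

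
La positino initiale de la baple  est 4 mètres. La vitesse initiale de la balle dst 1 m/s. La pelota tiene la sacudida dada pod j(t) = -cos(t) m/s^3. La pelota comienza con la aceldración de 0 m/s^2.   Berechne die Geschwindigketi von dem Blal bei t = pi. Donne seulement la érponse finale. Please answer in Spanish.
v(pi) = -1.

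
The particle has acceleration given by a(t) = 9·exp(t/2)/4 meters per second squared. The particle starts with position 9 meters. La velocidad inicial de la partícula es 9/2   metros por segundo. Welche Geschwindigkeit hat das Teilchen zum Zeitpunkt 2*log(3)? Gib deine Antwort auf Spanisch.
Para resolver esto, necesitamos tomar 1 integral de nuestra ecuación de la aceleración a(t) = 9·exp(t/2)/4. Tomando ∫a(t)dt y aplicando v(0) = 9/2, encontramos v(t) = 9·exp(t/2)/2. De la ecuación de la velocidad v(t) = 9·exp(t/2)/2, sustituimos t = 2*log(3) para obtener v = 27/2.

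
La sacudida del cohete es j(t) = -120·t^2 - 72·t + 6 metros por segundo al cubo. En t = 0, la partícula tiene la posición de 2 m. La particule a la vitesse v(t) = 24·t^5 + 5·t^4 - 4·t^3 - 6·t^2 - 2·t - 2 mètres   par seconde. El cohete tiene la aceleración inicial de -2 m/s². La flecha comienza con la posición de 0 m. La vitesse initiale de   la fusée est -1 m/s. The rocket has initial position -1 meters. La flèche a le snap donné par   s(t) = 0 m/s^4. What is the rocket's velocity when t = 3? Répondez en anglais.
We need to integrate our jerk equation j(t) = -120·t^2 - 72·t + 6 2 times. The antiderivative of jerk, with a(0) = -2, gives acceleration: a(t) = -40·t^3 - 36·t^2 + 6·t - 2. Integrating acceleration and using the initial condition v(0) = -1, we get v(t) = -10·t^4 - 12·t^3 + 3·t^2 - 2·t - 1. We have velocity v(t) = -10·t^4 - 12·t^3 + 3·t^2 - 2·t - 1. Substituting t = 3: v(3) = -1114.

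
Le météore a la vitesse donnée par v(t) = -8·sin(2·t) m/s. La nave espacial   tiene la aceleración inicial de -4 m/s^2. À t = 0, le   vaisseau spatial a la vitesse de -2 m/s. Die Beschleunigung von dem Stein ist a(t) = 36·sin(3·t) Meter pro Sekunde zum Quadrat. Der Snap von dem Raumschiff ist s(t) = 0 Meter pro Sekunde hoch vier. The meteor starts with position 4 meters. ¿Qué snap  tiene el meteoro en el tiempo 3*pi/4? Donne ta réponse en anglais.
Starting from velocity v(t) = -8·sin(2·t), we take 3 derivatives. The derivative of velocity gives acceleration: a(t) = -16·cos(2·t). The derivative of acceleration gives jerk: j(t) = 32·sin(2·t). Taking d/dt of j(t), we find s(t) = 64·cos(2·t). We have snap s(t) = 64·cos(2·t). Substituting t = 3*pi/4: s(3*pi/4) = 0.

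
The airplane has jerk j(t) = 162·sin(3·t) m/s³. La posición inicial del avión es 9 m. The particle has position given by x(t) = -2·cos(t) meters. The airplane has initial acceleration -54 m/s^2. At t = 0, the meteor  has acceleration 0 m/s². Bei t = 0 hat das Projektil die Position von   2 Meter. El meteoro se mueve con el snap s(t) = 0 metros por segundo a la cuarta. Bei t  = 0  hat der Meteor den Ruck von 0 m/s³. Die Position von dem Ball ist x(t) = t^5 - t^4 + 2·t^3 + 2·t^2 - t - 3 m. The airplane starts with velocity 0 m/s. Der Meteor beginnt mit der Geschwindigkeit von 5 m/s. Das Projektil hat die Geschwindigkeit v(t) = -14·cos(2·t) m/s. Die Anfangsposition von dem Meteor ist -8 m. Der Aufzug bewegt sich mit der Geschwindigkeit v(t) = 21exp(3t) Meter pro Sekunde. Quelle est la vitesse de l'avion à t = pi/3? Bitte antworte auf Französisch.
Nous devons trouver l'intégrale de notre équation du jerk j(t) = 162·sin(3·t) 2 fois. L'intégrale du jerk, avec a(0) = -54, donne l'accélération: a(t) = -54·cos(3·t). En intégrant l'accélération et en utilisant la condition initiale v(0) = 0, nous obtenons v(t) = -18·sin(3·t). En utilisant v(t) = -18·sin(3·t) et en substituant t = pi/3, nous trouvons v = 0.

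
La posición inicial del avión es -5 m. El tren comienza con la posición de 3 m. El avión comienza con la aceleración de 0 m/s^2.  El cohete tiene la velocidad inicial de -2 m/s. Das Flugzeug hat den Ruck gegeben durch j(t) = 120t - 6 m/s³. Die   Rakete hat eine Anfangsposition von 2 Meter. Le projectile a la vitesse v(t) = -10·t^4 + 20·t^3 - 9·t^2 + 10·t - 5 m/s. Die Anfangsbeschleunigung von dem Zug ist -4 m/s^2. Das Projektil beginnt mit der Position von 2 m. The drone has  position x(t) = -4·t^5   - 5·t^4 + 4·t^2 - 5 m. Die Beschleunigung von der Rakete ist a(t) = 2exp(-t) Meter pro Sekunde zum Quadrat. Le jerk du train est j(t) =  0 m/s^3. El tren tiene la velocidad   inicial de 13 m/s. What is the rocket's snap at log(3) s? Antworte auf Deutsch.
Wir müssen unsere Gleichung für die Beschleunigung a(t) = 2·exp(-t) 2-mal ableiten. Die Ableitung von der Beschleunigung ergibt den Ruck: j(t) = -2·exp(-t). Durch Ableiten von dem Ruck erhalten wir den Snap: s(t) = 2·exp(-t). Aus der Gleichung für den Snap s(t) = 2·exp(-t), setzen wir t = log(3) ein und erhalten s = 2/3.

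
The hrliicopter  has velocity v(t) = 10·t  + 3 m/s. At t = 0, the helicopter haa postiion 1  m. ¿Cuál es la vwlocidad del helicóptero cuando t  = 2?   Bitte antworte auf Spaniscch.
Tenemos la velocidad v(t) = 10·t + 3. Sustituyendo t = 2: v(2) = 23.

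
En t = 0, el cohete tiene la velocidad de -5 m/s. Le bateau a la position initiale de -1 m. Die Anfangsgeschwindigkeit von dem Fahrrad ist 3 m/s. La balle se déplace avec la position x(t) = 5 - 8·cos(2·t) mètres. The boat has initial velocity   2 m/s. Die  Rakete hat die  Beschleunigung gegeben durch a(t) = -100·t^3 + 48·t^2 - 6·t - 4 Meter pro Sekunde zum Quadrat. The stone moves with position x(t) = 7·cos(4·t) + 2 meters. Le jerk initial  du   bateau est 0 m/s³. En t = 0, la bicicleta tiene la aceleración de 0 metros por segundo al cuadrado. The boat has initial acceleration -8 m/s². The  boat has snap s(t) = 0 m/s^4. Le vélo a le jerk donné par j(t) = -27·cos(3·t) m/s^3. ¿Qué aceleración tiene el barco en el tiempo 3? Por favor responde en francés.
Nous devons intégrer notre équation du snap s(t) = 0 2 fois. La primitive du snap est le jerk. En utilisant j(0) = 0, nous obtenons j(t) = 0. En prenant ∫j(t)dt et en appliquant a(0) = -8, nous trouvons a(t) = -8. En utilisant a(t) = -8 et en substituant t = 3, nous trouvons a = -8.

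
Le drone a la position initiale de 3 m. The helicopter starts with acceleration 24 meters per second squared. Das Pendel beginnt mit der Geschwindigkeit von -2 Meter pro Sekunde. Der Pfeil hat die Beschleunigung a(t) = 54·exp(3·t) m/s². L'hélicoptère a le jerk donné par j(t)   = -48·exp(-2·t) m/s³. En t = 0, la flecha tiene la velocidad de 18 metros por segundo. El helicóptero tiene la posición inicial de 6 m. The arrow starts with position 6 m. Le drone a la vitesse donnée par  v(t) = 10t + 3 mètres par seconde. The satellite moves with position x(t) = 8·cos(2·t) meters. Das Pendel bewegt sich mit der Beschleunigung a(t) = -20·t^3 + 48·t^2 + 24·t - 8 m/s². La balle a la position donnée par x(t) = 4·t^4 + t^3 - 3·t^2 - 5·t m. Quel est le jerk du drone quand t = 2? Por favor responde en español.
Debemos derivar nuestra ecuación de la velocidad v(t) = 10·t + 3 2 veces. La derivada de la velocidad da la aceleración: a(t) = 10. Tomando d/dt de a(t), encontramos j(t) = 0. Tenemos la sacudida j(t) = 0. Sustituyendo t = 2: j(2) = 0.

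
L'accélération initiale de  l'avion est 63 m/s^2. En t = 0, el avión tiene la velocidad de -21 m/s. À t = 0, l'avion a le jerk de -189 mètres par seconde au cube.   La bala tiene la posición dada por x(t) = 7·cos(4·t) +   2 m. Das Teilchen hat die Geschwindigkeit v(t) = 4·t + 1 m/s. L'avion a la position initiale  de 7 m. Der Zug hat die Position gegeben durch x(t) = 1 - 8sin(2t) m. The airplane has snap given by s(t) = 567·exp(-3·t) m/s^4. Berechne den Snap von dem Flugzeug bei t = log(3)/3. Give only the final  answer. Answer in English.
The answer is 189.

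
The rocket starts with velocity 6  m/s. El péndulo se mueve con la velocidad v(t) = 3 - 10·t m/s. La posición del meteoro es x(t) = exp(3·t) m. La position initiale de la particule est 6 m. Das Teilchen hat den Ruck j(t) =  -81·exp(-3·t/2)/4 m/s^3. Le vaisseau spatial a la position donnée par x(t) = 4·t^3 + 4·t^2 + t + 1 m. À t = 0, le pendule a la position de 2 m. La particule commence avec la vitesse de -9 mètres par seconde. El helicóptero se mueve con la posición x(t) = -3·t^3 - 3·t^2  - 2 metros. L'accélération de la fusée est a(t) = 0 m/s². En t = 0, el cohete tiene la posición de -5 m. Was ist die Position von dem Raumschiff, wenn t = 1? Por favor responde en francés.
De l'équation de la position x(t) = 4·t^3 + 4·t^2 + t + 1, nous substituons t = 1 pour obtenir x = 10.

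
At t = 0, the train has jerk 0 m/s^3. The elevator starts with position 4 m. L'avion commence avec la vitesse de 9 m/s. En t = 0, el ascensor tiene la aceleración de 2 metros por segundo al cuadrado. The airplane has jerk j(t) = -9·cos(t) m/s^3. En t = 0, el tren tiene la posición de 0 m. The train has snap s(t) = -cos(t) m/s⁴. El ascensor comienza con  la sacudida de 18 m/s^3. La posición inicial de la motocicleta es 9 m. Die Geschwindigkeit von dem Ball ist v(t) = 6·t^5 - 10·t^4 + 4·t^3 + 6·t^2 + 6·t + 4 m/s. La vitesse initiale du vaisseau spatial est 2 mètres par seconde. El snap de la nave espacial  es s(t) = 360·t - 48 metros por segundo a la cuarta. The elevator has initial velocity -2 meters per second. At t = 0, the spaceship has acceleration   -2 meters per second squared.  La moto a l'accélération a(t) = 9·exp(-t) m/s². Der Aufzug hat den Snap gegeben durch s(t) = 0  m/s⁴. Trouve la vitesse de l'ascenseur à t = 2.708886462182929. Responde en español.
Para resolver esto, necesitamos tomar 3 integrales de nuestra ecuación del snap s(t) = 0. Integrando el snap y usando la condición inicial j(0) = 18, obtenemos j(t) = 18. Tomando ∫j(t)dt y aplicando a(0) = 2, encontramos a(t) = 18·t + 2. Integrando la aceleración y usando la condición inicial v(0) = -2, obtenemos v(t) = 9·t^2 + 2·t - 2. De la ecuación de la velocidad v(t) = 9·t^2 + 2·t - 2, sustituimos t = 2.708886462182929 para obtener v = 69.4603657093474.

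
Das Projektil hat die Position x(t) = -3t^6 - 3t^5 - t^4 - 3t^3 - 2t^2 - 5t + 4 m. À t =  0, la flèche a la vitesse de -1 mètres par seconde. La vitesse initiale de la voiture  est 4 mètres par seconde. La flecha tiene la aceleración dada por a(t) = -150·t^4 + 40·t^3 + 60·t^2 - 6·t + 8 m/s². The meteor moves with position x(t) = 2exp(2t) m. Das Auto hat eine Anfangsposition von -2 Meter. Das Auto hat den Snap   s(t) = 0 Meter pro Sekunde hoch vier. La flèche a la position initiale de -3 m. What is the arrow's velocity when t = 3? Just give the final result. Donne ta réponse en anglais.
v(3) = -5944.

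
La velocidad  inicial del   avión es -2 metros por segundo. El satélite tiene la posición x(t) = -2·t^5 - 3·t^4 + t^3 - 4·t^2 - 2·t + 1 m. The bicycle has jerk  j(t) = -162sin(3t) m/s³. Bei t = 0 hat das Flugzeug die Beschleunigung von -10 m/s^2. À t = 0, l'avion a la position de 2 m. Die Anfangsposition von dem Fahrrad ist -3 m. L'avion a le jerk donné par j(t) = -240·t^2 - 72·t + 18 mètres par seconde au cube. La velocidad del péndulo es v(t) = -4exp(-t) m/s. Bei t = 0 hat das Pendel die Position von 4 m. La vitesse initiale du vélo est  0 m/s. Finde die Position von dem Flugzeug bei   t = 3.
Wir müssen unsere Gleichung für den Ruck j(t) = -240·t^2 - 72·t + 18 3-mal integrieren. Durch Integration von dem Ruck und Verwendung der Anfangsbedingung a(0) = -10, erhalten wir a(t) = -80·t^3 - 36·t^2 + 18·t - 10. Das Integral von der Beschleunigung, mit v(0) = -2, ergibt die Geschwindigkeit: v(t) = -20·t^4 - 12·t^3 + 9·t^2 - 10·t - 2. Das Integral von der Geschwindigkeit, mit x(0) = 2, ergibt die Position: x(t) = -4·t^5 - 3·t^4 + 3·t^3 - 5·t^2 - 2·t + 2. Mit x(t) = -4·t^5 - 3·t^4 + 3·t^3 - 5·t^2 - 2·t + 2 und Einsetzen von t = 3, finden wir x = -1183.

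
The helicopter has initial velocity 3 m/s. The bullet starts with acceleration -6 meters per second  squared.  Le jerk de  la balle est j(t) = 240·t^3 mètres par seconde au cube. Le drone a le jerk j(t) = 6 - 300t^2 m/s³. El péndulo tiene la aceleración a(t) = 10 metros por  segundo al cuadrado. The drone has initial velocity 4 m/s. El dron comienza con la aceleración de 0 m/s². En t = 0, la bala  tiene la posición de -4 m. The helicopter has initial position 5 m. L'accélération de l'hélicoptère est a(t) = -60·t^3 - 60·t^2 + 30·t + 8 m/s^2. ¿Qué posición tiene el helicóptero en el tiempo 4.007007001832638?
Para resolver esto, necesitamos tomar 2 antiderivadas de nuestra ecuación de la aceleración a(t) = -60·t^3 - 60·t^2 + 30·t + 8. Integrando la aceleración y usando la condición inicial v(0) = 3, obtenemos v(t) = -15·t^4 - 20·t^3 + 15·t^2 + 8·t + 3. La integral de la velocidad, con x(0) = 5, da la posición: x(t) = -3·t^5 - 5·t^4 + 5·t^3 + 4·t^2 + 3·t + 5. Tenemos la posición x(t) = -3·t^5 - 5·t^4 + 5·t^3 + 4·t^2 + 3·t + 5. Sustituyendo t = 4.007007001832638: x(4.007007001832638) = -3985.06380807514.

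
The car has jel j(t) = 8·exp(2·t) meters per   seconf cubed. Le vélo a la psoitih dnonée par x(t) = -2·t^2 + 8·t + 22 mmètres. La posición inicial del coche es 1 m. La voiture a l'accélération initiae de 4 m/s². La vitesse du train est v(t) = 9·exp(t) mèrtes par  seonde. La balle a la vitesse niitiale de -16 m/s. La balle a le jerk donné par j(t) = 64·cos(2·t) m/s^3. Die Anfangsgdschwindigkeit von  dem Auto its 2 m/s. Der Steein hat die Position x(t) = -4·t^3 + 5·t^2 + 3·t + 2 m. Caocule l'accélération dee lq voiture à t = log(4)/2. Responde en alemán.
Um dies zu lösen, müssen wir 1 Integral unserer Gleichung für den Ruck j(t) = 8·exp(2·t) finden. Das Integral von dem Ruck ist die Beschleunigung. Mit a(0) = 4 erhalten wir a(t) = 4·exp(2·t). Mit a(t) = 4·exp(2·t) und Einsetzen von t = log(4)/2, finden wir a = 16.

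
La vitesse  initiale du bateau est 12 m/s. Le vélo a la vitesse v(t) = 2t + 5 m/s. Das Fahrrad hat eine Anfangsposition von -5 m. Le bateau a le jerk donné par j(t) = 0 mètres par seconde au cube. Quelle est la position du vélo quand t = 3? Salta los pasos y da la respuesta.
À t = 3, x = 19.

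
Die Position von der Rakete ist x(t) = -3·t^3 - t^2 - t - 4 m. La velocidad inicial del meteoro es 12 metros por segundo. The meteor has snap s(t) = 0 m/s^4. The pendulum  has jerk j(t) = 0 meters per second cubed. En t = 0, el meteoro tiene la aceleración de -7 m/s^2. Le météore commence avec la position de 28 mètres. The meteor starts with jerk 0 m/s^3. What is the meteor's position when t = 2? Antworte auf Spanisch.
Para resolver esto, necesitamos tomar 4 integrales de nuestra ecuación del snap s(t) = 0. Integrando el snap y usando la condición inicial j(0) = 0, obtenemos j(t) = 0. Tomando ∫j(t)dt y aplicando a(0) = -7, encontramos a(t) = -7. Tomando ∫a(t)dt y aplicando v(0) = 12, encontramos v(t) = 12 - 7·t. Tomando ∫v(t)dt y aplicando x(0) = 28, encontramos x(t) = -7·t^2/2 + 12·t + 28. Tenemos la posición x(t) = -7·t^2/2 + 12·t + 28. Sustituyendo t = 2: x(2) = 38.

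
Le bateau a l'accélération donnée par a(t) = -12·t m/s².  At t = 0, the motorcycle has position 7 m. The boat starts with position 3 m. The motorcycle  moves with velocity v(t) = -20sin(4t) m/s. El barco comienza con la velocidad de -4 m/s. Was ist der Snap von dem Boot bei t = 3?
Ausgehend von der Beschleunigung a(t) = -12·t, nehmen wir 2 Ableitungen. Mit d/dt von a(t) finden wir j(t) = -12. Durch Ableiten von dem Ruck erhalten wir den Snap: s(t) = 0. Wir haben den Snap s(t) = 0. Durch Einsetzen von t = 3: s(3) = 0.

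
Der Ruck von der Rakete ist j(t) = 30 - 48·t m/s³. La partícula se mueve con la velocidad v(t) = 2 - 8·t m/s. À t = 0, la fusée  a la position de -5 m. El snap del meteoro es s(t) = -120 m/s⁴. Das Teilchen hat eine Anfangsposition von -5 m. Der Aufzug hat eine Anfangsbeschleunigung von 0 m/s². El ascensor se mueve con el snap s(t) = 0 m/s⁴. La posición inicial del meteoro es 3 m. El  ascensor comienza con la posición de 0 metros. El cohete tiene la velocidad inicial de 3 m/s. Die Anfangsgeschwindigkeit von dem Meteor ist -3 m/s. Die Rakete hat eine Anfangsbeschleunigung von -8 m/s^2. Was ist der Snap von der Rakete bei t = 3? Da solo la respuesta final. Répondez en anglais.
The answer is -48.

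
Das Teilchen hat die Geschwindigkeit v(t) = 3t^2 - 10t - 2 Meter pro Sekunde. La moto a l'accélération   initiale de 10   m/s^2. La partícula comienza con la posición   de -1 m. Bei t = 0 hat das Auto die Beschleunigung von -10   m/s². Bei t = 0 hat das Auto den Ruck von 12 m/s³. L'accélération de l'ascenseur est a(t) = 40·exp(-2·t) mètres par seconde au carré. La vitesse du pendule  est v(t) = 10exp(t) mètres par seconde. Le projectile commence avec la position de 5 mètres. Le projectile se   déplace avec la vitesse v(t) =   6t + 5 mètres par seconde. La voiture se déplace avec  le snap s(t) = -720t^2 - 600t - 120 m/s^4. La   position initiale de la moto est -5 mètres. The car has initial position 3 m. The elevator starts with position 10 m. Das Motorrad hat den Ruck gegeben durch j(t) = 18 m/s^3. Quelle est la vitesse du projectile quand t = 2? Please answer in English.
We have velocity v(t) = 6·t + 5. Substituting t = 2: v(2) = 17.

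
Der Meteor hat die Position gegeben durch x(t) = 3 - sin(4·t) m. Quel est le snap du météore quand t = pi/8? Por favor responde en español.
Debemos derivar nuestra ecuación de la posición x(t) = 3 - sin(4·t) 4 veces. La derivada de la posición da la velocidad: v(t) = -4·cos(4·t). Tomando d/dt de v(t), encontramos a(t) = 16·sin(4·t). Tomando d/dt de a(t), encontramos j(t) = 64·cos(4·t). La derivada de la sacudida da el snap: s(t) = -256·sin(4·t). De la ecuación del snap s(t) = -256·sin(4·t), sustituimos t = pi/8 para obtener s = -256.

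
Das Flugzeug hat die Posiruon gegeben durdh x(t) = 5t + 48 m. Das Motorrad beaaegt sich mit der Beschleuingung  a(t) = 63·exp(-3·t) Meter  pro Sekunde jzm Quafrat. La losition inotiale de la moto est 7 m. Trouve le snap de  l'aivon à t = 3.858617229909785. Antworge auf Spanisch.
Partiendo de la posición x(t) = 5·t + 48, tomamos 4 derivadas. Tomando d/dt de x(t), encontramos v(t) = 5. Derivando la velocidad, obtenemos la aceleración: a(t) = 0. Tomando d/dt de a(t), encontramos j(t) = 0. Tomando d/dt de j(t), encontramos s(t) = 0. Usando s(t) = 0 y sustituyendo t = 3.858617229909785, encontramos s = 0.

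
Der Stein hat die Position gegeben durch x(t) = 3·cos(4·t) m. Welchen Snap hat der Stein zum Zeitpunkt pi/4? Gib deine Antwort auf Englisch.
We must differentiate our position equation x(t) = 3·cos(4·t) 4 times. Taking d/dt of x(t), we find v(t) = -12·sin(4·t). Differentiating velocity, we get acceleration: a(t) = -48·cos(4·t). The derivative of acceleration gives jerk: j(t) = 192·sin(4·t). The derivative of jerk gives snap: s(t) = 768·cos(4·t). We have snap s(t) = 768·cos(4·t). Substituting t = pi/4: s(pi/4) = -768.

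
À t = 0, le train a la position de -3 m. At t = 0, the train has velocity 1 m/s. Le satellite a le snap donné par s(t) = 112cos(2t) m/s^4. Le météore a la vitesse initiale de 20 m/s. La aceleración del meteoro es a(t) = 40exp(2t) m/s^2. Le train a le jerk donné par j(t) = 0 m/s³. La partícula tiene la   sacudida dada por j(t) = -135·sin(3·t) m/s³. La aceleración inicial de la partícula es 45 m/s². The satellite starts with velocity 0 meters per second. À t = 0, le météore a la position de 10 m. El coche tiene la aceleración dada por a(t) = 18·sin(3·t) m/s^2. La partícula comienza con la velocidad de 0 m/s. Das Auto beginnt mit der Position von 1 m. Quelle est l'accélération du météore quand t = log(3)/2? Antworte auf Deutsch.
Wir haben die Beschleunigung a(t) = 40·exp(2·t). Durch Einsetzen von t = log(3)/2: a(log(3)/2) = 120.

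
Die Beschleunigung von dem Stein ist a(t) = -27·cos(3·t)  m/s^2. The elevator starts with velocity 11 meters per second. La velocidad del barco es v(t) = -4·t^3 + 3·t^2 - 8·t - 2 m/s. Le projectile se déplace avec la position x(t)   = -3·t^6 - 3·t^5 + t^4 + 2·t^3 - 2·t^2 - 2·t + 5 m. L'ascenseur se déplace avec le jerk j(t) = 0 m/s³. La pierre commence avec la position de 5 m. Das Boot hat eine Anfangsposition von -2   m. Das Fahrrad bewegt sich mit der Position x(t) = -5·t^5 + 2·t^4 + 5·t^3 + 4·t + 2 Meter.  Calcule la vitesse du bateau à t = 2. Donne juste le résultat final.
La vitesse à t = 2 est v = -38.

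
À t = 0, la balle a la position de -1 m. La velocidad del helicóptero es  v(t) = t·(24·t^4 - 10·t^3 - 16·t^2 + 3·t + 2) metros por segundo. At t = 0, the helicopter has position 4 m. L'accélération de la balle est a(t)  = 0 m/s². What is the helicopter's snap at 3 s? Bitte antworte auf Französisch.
Pour résoudre ceci, nous devons prendre 3 dérivées de notre équation de la vitesse v(t) = t·(24·t^4 - 10·t^3 - 16·t^2 + 3·t + 2). En prenant d/dt de v(t), nous trouvons a(t) = 24·t^4 - 10·t^3 - 16·t^2 + t·(96·t^3 - 30·t^2 - 32·t + 3) + 3·t + 2. La dérivée de l'accélération donne le jerk: j(t) = 192·t^3 - 60·t^2 + t·(288·t^2 - 60·t - 32) - 64·t + 6. En dérivant le jerk, nous obtenons le snap: s(t) = 864·t^2 + t·(576·t - 60) - 180·t - 96. De l'équation du snap s(t) = 864·t^2 + t·(576·t - 60) - 180·t - 96, nous substituons t = 3 pour obtenir s = 12144.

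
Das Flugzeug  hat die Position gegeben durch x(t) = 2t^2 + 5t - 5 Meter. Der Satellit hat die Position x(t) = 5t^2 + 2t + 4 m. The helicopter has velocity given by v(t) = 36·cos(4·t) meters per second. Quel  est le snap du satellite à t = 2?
Nous devons dériver notre équation de la position x(t) = 5·t^2 + 2·t + 4 4 fois. En dérivant la position, nous obtenons la vitesse: v(t) = 10·t + 2. La dérivée de la vitesse donne l'accélération: a(t) = 10. En prenant d/dt de a(t), nous trouvons j(t) = 0. En dérivant le jerk, nous obtenons le snap: s(t) = 0. Nous avons le snap s(t) = 0. En substituant t = 2: s(2) = 0.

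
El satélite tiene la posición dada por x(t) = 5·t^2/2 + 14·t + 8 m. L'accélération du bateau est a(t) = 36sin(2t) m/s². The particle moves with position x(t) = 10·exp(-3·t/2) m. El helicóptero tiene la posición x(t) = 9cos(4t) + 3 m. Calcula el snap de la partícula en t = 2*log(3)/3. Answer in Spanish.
Partiendo de la posición x(t) = 10·exp(-3·t/2), tomamos 4 derivadas. Tomando d/dt de x(t), encontramos v(t) = -15·exp(-3·t/2). La derivada de la velocidad da la aceleración: a(t) = 45·exp(-3·t/2)/2. La derivada de la aceleración da la sacudida: j(t) = -135·exp(-3·t/2)/4. Tomando d/dt de j(t), encontramos s(t) = 405·exp(-3·t/2)/8. Usando s(t) = 405·exp(-3·t/2)/8 y sustituyendo t = 2*log(3)/3, encontramos s = 135/8.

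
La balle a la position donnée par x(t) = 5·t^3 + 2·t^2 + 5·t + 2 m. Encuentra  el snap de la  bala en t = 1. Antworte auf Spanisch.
Partiendo de la posición x(t) = 5·t^3 + 2·t^2 + 5·t + 2, tomamos 4 derivadas. Tomando d/dt de x(t), encontramos v(t) = 15·t^2 + 4·t + 5. Tomando d/dt de v(t), encontramos a(t) = 30·t + 4. Derivando la aceleración, obtenemos la sacudida: j(t) = 30. Derivando la sacudida, obtenemos el snap: s(t) = 0. Tenemos el snap s(t) = 0. Sustituyendo t = 1: s(1) = 0.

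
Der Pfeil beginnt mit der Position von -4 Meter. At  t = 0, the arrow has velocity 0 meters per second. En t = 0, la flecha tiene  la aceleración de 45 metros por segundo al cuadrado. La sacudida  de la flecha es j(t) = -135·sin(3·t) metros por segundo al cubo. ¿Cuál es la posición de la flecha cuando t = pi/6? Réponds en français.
Pour résoudre ceci, nous devons prendre 3 primitives de notre équation du jerk j(t) = -135·sin(3·t). L'intégrale du jerk, avec a(0) = 45, donne l'accélération: a(t) = 45·cos(3·t). En prenant ∫a(t)dt et en appliquant v(0) = 0, nous trouvons v(t) = 15·sin(3·t). En intégrant la vitesse et en utilisant la condition initiale x(0) = -4, nous obtenons x(t) = 1 - 5·cos(3·t). Nous avons la position x(t) = 1 - 5·cos(3·t). En substituant t = pi/6: x(pi/6) = 1.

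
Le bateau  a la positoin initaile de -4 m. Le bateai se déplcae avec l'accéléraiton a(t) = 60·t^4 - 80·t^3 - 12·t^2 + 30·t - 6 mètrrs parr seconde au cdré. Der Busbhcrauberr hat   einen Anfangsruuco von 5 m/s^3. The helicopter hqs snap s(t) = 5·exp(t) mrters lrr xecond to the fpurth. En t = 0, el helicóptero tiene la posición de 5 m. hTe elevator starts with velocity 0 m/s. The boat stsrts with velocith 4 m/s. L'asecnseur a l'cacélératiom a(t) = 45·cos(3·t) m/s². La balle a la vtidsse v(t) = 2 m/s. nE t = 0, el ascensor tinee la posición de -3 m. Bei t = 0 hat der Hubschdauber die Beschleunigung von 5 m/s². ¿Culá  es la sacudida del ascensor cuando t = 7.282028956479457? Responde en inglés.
We must differentiate our acceleration equation a(t) = 45·cos(3·t) 1 time. Taking d/dt of a(t), we find j(t) = -135·sin(3·t). From the given jerk equation j(t) = -135·sin(3·t), we substitute t = 7.282028956479457 to get j = -19.5147208233358.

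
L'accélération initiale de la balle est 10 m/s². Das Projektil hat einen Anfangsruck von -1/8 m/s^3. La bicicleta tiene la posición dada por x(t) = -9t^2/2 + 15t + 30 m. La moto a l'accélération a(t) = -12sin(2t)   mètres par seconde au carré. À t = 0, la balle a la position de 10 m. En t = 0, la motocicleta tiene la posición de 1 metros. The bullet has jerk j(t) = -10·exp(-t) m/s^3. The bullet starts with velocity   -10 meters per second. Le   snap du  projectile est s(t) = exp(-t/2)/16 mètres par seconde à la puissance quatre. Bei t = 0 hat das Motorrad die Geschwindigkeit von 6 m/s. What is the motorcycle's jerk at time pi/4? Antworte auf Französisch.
Nous devons dériver notre équation de l'accélération a(t) = -12·sin(2·t) 1 fois. La dérivée de l'accélération donne le jerk: j(t) = -24·cos(2·t). De l'équation du jerk j(t) = -24·cos(2·t), nous substituons t = pi/4 pour obtenir j = 0.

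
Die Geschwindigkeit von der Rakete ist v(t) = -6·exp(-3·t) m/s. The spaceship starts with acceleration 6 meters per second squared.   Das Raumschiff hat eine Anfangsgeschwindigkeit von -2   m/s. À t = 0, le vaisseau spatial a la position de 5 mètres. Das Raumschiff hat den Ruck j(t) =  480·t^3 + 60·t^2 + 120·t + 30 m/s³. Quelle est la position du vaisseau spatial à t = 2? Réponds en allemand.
Wir müssen unsere Gleichung für den Ruck j(t) = 480·t^3 + 60·t^2 + 120·t + 30 3-mal integrieren. Durch Integration von dem Ruck und Verwendung der Anfangsbedingung a(0) = 6, erhalten wir a(t) = 120·t^4 + 20·t^3 + 60·t^2 + 30·t + 6. Mit ∫a(t)dt und Anwendung von v(0) = -2, finden wir v(t) = 24·t^5 + 5·t^4 + 20·t^3 + 15·t^2 + 6·t - 2. Durch Integration von der Geschwindigkeit und Verwendung der Anfangsbedingung x(0) = 5, erhalten wir x(t) = 4·t^6 + t^5 + 5·t^4 + 5·t^3 + 3·t^2 - 2·t + 5. Mit x(t) = 4·t^6 + t^5 + 5·t^4 + 5·t^3 + 3·t^2 - 2·t + 5 und Einsetzen von t = 2, finden wir x = 421.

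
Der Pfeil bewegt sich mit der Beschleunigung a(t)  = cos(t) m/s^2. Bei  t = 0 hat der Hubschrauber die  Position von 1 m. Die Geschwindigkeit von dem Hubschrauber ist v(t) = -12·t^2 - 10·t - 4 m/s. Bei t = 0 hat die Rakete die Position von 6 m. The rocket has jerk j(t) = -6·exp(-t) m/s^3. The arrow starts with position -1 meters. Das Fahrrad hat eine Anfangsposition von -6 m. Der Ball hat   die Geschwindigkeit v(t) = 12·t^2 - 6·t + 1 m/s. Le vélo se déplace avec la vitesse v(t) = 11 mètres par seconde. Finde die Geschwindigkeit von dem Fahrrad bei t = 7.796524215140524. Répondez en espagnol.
De la ecuación de la velocidad v(t) = 11, sustituimos t = 7.796524215140524 para obtener v = 11.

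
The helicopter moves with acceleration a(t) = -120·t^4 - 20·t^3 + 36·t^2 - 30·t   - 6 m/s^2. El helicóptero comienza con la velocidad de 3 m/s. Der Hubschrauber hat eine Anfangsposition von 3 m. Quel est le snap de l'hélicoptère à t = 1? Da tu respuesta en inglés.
We must differentiate our acceleration equation a(t) = -120·t^4 - 20·t^3 + 36·t^2 - 30·t - 6 2 times. Differentiating acceleration, we get jerk: j(t) = -480·t^3 - 60·t^2 + 72·t - 30. Differentiating jerk, we get snap: s(t) = -1440·t^2 - 120·t + 72. We have snap s(t) = -1440·t^2 - 120·t + 72. Substituting t = 1: s(1) = -1488.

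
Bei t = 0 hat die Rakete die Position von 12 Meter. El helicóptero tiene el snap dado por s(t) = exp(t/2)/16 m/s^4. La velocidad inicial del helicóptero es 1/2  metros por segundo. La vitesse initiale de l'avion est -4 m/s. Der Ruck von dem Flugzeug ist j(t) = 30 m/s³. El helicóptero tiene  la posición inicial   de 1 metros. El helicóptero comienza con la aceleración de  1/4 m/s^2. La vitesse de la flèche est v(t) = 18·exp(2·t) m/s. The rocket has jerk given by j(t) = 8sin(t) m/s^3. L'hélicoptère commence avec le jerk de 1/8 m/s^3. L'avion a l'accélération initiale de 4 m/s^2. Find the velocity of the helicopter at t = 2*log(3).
We must find the antiderivative of our snap equation s(t) = exp(t/2)/16 3 times. Taking ∫s(t)dt and applying j(0) = 1/8, we find j(t) = exp(t/2)/8. The antiderivative of jerk, with a(0) = 1/4, gives acceleration: a(t) = exp(t/2)/4. Taking ∫a(t)dt and applying v(0) = 1/2, we find v(t) = exp(t/2)/2. From the given velocity equation v(t) = exp(t/2)/2, we substitute t = 2*log(3) to get v = 3/2.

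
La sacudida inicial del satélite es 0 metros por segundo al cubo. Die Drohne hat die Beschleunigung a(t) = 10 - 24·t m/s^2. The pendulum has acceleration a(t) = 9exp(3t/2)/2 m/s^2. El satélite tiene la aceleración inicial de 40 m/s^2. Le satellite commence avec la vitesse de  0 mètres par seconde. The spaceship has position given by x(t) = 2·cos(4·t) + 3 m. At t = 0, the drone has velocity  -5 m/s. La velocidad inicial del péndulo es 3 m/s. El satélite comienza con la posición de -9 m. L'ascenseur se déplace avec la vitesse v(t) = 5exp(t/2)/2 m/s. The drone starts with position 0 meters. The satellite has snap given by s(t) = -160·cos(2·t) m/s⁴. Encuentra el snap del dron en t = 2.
Partiendo de la aceleración a(t) = 10 - 24·t, tomamos 2 derivadas. La derivada de la aceleración da la sacudida: j(t) = -24. Derivando la sacudida, obtenemos el snap: s(t) = 0. De la ecuación del snap s(t) = 0, sustituimos t = 2 para obtener s = 0.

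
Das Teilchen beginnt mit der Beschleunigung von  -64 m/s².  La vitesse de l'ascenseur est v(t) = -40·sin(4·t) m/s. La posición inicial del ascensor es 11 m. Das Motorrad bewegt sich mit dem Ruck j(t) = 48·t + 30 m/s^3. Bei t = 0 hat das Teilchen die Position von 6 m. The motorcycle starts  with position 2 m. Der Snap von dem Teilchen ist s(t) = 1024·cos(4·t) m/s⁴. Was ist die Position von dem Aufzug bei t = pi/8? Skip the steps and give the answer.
Die Position bei t = pi/8 ist x = 1.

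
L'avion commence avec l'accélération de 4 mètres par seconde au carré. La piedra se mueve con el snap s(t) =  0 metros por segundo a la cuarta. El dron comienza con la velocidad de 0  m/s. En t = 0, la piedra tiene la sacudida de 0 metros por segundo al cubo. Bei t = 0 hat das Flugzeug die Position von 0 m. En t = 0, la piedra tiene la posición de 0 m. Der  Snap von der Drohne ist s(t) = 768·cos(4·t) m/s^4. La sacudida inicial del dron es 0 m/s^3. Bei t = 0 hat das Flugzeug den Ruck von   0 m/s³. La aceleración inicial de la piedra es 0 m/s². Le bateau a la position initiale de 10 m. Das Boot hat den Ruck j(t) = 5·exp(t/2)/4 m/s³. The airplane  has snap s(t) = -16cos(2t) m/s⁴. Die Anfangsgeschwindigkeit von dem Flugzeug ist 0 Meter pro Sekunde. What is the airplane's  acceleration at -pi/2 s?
We must find the integral of our snap equation s(t) = -16·cos(2·t) 2 times. Integrating snap and using the initial condition j(0) = 0, we get j(t) = -8·sin(2·t). The integral of jerk is acceleration. Using a(0) = 4, we get a(t) = 4·cos(2·t). From the given acceleration equation a(t) = 4·cos(2·t), we substitute t = -pi/2 to get a = -4.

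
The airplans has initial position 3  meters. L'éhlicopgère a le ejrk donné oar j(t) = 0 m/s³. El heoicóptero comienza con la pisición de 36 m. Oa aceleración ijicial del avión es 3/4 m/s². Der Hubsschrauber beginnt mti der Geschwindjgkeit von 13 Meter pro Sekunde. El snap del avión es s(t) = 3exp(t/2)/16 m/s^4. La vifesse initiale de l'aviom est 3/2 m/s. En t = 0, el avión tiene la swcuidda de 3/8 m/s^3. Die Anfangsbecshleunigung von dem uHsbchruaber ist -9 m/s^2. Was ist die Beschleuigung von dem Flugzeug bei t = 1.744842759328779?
Wir müssen unsere Gleichung für den Snap s(t) = 3·exp(t/2)/16 2-mal integrieren. Die Stammfunktion von dem Snap, mit j(0) = 3/8, ergibt den Ruck: j(t) = 3·exp(t/2)/8. Mit ∫j(t)dt und Anwendung von a(0) = 3/4, finden wir a(t) = 3·exp(t/2)/4. Mit a(t) = 3·exp(t/2)/4 und Einsetzen von t = 1.744842759328779, finden wir a = 1.79452310542566.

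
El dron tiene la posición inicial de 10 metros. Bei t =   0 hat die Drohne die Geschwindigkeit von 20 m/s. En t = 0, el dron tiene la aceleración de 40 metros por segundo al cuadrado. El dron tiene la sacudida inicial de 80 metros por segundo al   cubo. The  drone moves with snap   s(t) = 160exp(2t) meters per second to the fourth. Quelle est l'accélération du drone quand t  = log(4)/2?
Nous devons intégrer notre équation du snap s(t) = 160·exp(2·t) 2 fois. La primitive du snap est le jerk. En utilisant j(0) = 80, nous obtenons j(t) = 80·exp(2·t). En intégrant le jerk et en utilisant la condition initiale a(0) = 40, nous obtenons a(t) = 40·exp(2·t). Nous avons l'accélération a(t) = 40·exp(2·t). En substituant t = log(4)/2: a(log(4)/2) = 160.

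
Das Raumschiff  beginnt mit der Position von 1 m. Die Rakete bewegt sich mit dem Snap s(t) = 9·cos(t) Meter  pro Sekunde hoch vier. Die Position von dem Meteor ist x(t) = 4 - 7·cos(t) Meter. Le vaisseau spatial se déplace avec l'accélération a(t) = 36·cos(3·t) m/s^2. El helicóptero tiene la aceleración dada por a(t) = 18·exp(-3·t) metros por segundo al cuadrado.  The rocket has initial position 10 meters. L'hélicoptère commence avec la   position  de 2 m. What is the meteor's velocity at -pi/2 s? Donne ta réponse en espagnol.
Partiendo de la posición x(t) = 4 - 7·cos(t), tomamos 1 derivada. Tomando d/dt de x(t), encontramos v(t) = 7·sin(t). Usando v(t) = 7·sin(t) y sustituyendo t = -pi/2, encontramos v = -7.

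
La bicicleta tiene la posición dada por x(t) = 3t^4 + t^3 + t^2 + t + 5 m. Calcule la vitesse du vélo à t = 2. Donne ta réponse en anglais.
Starting from position x(t) = 3·t^4 + t^3 + t^2 + t + 5, we take 1 derivative. The derivative of position gives velocity: v(t) = 12·t^3 + 3·t^2 + 2·t + 1. From the given velocity equation v(t) = 12·t^3 + 3·t^2 + 2·t + 1, we substitute t = 2 to get v = 113.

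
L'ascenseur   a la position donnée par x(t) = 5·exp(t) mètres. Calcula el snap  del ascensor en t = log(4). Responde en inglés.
To solve this, we need to take 4 derivatives of our position equation x(t) = 5·exp(t). Taking d/dt of x(t), we find v(t) = 5·exp(t). Taking d/dt of v(t), we find a(t) = 5·exp(t). Taking d/dt of a(t), we find j(t) = 5·exp(t). Differentiating jerk, we get snap: s(t) = 5·exp(t). We have snap s(t) = 5·exp(t). Substituting t = log(4): s(log(4)) = 20.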